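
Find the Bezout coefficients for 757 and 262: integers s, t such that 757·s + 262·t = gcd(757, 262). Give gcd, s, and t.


Euclidean algorithm on (757, 262) — divide until remainder is 0:
  757 = 2 · 262 + 233
  262 = 1 · 233 + 29
  233 = 8 · 29 + 1
  29 = 29 · 1 + 0
gcd(757, 262) = 1.
Track Bezout coefficients alongside the remainders: start with r₀ = 757 = a·1 + b·0 (s = 1, t = 0) and r₁ = 262 = a·0 + b·1 (s = 0, t = 1); each new remainder r_{k+1} = r_{k-1} − q_k·r_k inherits s_{k+1} = s_{k-1} − q_k·s_k, t_{k+1} = t_{k-1} − q_k·t_k, so r_k = a·s_k + b·t_k at every step:
  q = 2: r = 233, s = 1 − 2·0 = 1, t = 0 − 2·1 = -2  (check: 757·1 + 262·(-2) = 233)
  q = 1: r = 29, s = 0 − 1·1 = -1, t = 1 − 1·(-2) = 3  (check: 757·(-1) + 262·3 = 29)
  q = 8: r = 1, s = 1 − 8·(-1) = 9, t = -2 − 8·3 = -26  (check: 757·9 + 262·(-26) = 1)
The row with r = 1 (the gcd) gives the Bezout coefficients s = 9, t = -26.
Result: 757 · (9) + 262 · (-26) = 1.

gcd(757, 262) = 1; s = 9, t = -26 (check: 757·9 + 262·(-26) = 1).


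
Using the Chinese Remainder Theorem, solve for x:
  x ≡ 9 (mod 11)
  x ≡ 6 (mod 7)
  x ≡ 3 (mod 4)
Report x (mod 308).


Moduli 11, 7, 4 are pairwise coprime; by CRT there is a unique solution modulo M = 11 · 7 · 4 = 308.
Solve pairwise, accumulating the modulus:
  Start with x ≡ 9 (mod 11).
  Combine with x ≡ 6 (mod 7): since gcd(11, 7) = 1, we get a unique residue mod 77.
    Write x = 9 + 11·t and substitute into x ≡ 6 (mod 7): 11·t ≡ 6 − 9 = -3 (mod 7).
    Reduce coefficients mod 7: 4·t ≡ 4 (mod 7).
    The inverse of 4 mod 7 is 2 (since 4·2 = 8 = 1·7 + 1), so t ≡ 2·4 = 8 ≡ 1 (mod 7).
    Then x = 9 + 11·1 = 20, valid modulo lcm(11, 7) = 77: x ≡ 20 (mod 77).
  Combine with x ≡ 3 (mod 4): since gcd(77, 4) = 1, we get a unique residue mod 308.
    Write x = 20 + 77·t and substitute into x ≡ 3 (mod 4): 77·t ≡ 3 − 20 = -17 (mod 4).
    Reduce coefficients mod 4: 1·t ≡ 3 (mod 4).
    So t ≡ 3 (mod 4).
    Then x = 20 + 77·3 = 251, valid modulo lcm(77, 4) = 308: x ≡ 251 (mod 308).
Verify: 251 mod 11 = 9 ✓, 251 mod 7 = 6 ✓, 251 mod 4 = 3 ✓.

x ≡ 251 (mod 308).


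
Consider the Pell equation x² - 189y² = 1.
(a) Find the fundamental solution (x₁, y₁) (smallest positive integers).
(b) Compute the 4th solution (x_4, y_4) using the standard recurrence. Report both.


Step 1: Find the fundamental solution (x₁, y₁) of x² - 189y² = 1.
  Expand √189 as a continued fraction. a₀ = ⌊√189⌋ = 13; iterate m_{k+1} = d_k·a_k − m_k, d_{k+1} = (189 − m_{k+1}²)/d_k, a_{k+1} = ⌊(a₀ + m_{k+1})/d_{k+1}⌋ (starting m₀ = 0, d₀ = 1), with convergents p_k = a_k·p_{k-1} + p_{k-2}, q_k = a_k·q_{k-1} + q_{k-2} (p₋₁ = 1, q₋₁ = 0):
  k = 0: a₀ = 13; p₀/q₀ = 13/1; p₀² − 189·q₀² = 169 − 189 = -20.
  k = 1: m = 13, d = 20, a = ⌊(13 + 13)/20⌋ = 1; p/q = (1·13 + 1)/(1·1 + 0) = 14/1; p² − 189·q² = 196 − 189 = 7.
  k = 2: m = 7, d = 7, a = ⌊(13 + 7)/7⌋ = 2; p/q = (2·14 + 13)/(2·1 + 1) = 41/3; p² − 189·q² = 1681 − 1701 = -20.
  k = 3: m = 7, d = 20, a = ⌊(13 + 7)/20⌋ = 1; p/q = (1·41 + 14)/(1·3 + 1) = 55/4; p² − 189·q² = 3025 − 3024 = 1.
  The first convergent with p² − 189·q² = 1 gives the fundamental solution (x₁, y₁) = (55, 4).
Step 2: Apply the recurrence (x_{n+1}, y_{n+1}) = (x₁x_n + 189y₁y_n, x₁y_n + y₁x_n) repeatedly.
  From (x_1, y_1) = (55, 4): x_2 = 55·55 + 189·4·4 = 6049; y_2 = 55·4 + 4·55 = 440.
  From (x_2, y_2) = (6049, 440): x_3 = 55·6049 + 189·4·440 = 665335; y_3 = 55·440 + 4·6049 = 48396.
  From (x_3, y_3) = (665335, 48396): x_4 = 55·665335 + 189·4·48396 = 73180801; y_4 = 55·48396 + 4·665335 = 5323120.
Step 3: Verify x_4² - 189·y_4² = 5355429635001601 - 5355429635001600 = 1 (should be 1). ✓

(x_1, y_1) = (55, 4); (x_4, y_4) = (73180801, 5323120).


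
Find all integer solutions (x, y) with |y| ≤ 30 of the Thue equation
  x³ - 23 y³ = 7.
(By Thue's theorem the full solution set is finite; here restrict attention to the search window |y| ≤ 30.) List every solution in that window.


The equation is x³ - 23y³ = 7. For fixed y, x³ = 23·y³ + 7, so a solution requires the RHS to be a perfect cube.
Strategy: iterate y from -30 to 30, compute RHS = 23·y³ + 7, and check whether it is a (positive or negative) perfect cube.
Check small values of y:
  y = 0: RHS = 7 is not a perfect cube.
  y = 1: RHS = 30 is not a perfect cube.
  y = -1: RHS = -16 is not a perfect cube.
  y = 2: RHS = 191 is not a perfect cube.
  y = -2: RHS = -177 is not a perfect cube.
  y = 3: RHS = 628 is not a perfect cube.
  y = -3: RHS = -614 is not a perfect cube.
Continuing the search up to |y| = 30 finds no solutions either.
No (x, y) in the scanned range satisfies the equation.

No integer solutions with |y| ≤ 30.


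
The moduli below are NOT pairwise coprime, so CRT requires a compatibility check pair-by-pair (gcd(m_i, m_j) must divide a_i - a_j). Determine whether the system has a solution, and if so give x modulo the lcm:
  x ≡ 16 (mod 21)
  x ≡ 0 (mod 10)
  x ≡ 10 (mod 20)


Moduli 21, 10, 20 are not pairwise coprime, so CRT works modulo lcm(m_i) when all pairwise compatibility conditions hold.
Pairwise compatibility: gcd(m_i, m_j) must divide a_i - a_j for every pair.
Merge one congruence at a time:
  Start: x ≡ 16 (mod 21).
  Combine with x ≡ 0 (mod 10): gcd(21, 10) = 1; 0 - 16 = -16, which IS divisible by 1, so compatible.
    Write x = 16 + 21·t and substitute into x ≡ 0 (mod 10): 21·t ≡ 0 − 16 = -16 (mod 10).
    Reduce coefficients mod 10: 1·t ≡ 4 (mod 10).
    So t ≡ 4 (mod 10).
    Then x = 16 + 21·4 = 100, valid modulo lcm(21, 10) = 210: x ≡ 100 (mod 210).
  Combine with x ≡ 10 (mod 20): gcd(210, 20) = 10; 10 - 100 = -90, which IS divisible by 10, so compatible.
    Write x = 100 + 210·t and substitute into x ≡ 10 (mod 20): 210·t ≡ 10 − 100 = -90 (mod 20).
    Divide the congruence (and modulus) by g = 10: 21·t ≡ -9 (mod 2).
    Reduce coefficients mod 2: 1·t ≡ 1 (mod 2).
    So t ≡ 1 (mod 2).
    Then x = 100 + 210·1 = 310, valid modulo lcm(210, 20) = 420: x ≡ 310 (mod 420).
Verify: 310 mod 21 = 16, 310 mod 10 = 0, 310 mod 20 = 10.

x ≡ 310 (mod 420).


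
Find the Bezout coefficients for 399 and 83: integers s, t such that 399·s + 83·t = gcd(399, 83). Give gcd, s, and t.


Euclidean algorithm on (399, 83) — divide until remainder is 0:
  399 = 4 · 83 + 67
  83 = 1 · 67 + 16
  67 = 4 · 16 + 3
  16 = 5 · 3 + 1
  3 = 3 · 1 + 0
gcd(399, 83) = 1.
Track Bezout coefficients alongside the remainders: start with r₀ = 399 = a·1 + b·0 (s = 1, t = 0) and r₁ = 83 = a·0 + b·1 (s = 0, t = 1); each new remainder r_{k+1} = r_{k-1} − q_k·r_k inherits s_{k+1} = s_{k-1} − q_k·s_k, t_{k+1} = t_{k-1} − q_k·t_k, so r_k = a·s_k + b·t_k at every step:
  q = 4: r = 67, s = 1 − 4·0 = 1, t = 0 − 4·1 = -4  (check: 399·1 + 83·(-4) = 67)
  q = 1: r = 16, s = 0 − 1·1 = -1, t = 1 − 1·(-4) = 5  (check: 399·(-1) + 83·5 = 16)
  q = 4: r = 3, s = 1 − 4·(-1) = 5, t = -4 − 4·5 = -24  (check: 399·5 + 83·(-24) = 3)
  q = 5: r = 1, s = -1 − 5·5 = -26, t = 5 − 5·(-24) = 125  (check: 399·(-26) + 83·125 = 1)
The row with r = 1 (the gcd) gives the Bezout coefficients s = -26, t = 125.
Result: 399 · (-26) + 83 · (125) = 1.

gcd(399, 83) = 1; s = -26, t = 125 (check: 399·(-26) + 83·125 = 1).


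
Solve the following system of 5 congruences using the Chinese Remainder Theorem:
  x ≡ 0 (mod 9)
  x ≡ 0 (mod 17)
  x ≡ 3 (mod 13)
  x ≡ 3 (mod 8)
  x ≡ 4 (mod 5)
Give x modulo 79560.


Product of moduli M = 9 · 17 · 13 · 8 · 5 = 79560.
Merge one congruence at a time:
  Start: x ≡ 0 (mod 9).
  Combine with x ≡ 0 (mod 17); new modulus lcm = 153.
    Write x = 0 + 9·t and substitute into x ≡ 0 (mod 17): 9·t ≡ 0 − 0 = 0 (mod 17).
    The inverse of 9 mod 17 is 2 (since 9·2 = 18 = 1·17 + 1), so t ≡ 2·0 = 0 ≡ 0 (mod 17).
    Then x = 0 + 9·0 = 0, valid modulo lcm(9, 17) = 153: x ≡ 0 (mod 153).
  Combine with x ≡ 3 (mod 13); new modulus lcm = 1989.
    Write x = 0 + 153·t and substitute into x ≡ 3 (mod 13): 153·t ≡ 3 − 0 = 3 (mod 13).
    Reduce coefficients mod 13: 10·t ≡ 3 (mod 13).
    The inverse of 10 mod 13 is 4 (since 10·4 = 40 = 3·13 + 1), so t ≡ 4·3 = 12 ≡ 12 (mod 13).
    Then x = 0 + 153·12 = 1836, valid modulo lcm(153, 13) = 1989: x ≡ 1836 (mod 1989).
  Combine with x ≡ 3 (mod 8); new modulus lcm = 15912.
    Write x = 1836 + 1989·t and substitute into x ≡ 3 (mod 8): 1989·t ≡ 3 − 1836 = -1833 (mod 8).
    Reduce coefficients mod 8: 5·t ≡ 7 (mod 8).
    The inverse of 5 mod 8 is 5 (since 5·5 = 25 = 3·8 + 1), so t ≡ 5·7 = 35 ≡ 3 (mod 8).
    Then x = 1836 + 1989·3 = 7803, valid modulo lcm(1989, 8) = 15912: x ≡ 7803 (mod 15912).
  Combine with x ≡ 4 (mod 5); new modulus lcm = 79560.
    Write x = 7803 + 15912·t and substitute into x ≡ 4 (mod 5): 15912·t ≡ 4 − 7803 = -7799 (mod 5).
    Reduce coefficients mod 5: 2·t ≡ 1 (mod 5).
    The inverse of 2 mod 5 is 3 (since 2·3 = 6 = 1·5 + 1), so t ≡ 3·1 = 3 ≡ 3 (mod 5).
    Then x = 7803 + 15912·3 = 55539, valid modulo lcm(15912, 5) = 79560: x ≡ 55539 (mod 79560).
Verify against each original: 55539 mod 9 = 0, 55539 mod 17 = 0, 55539 mod 13 = 3, 55539 mod 8 = 3, 55539 mod 5 = 4.

x ≡ 55539 (mod 79560).


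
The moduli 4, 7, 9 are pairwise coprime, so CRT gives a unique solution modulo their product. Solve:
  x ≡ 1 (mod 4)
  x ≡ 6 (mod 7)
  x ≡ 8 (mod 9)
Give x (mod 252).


Moduli 4, 7, 9 are pairwise coprime; by CRT there is a unique solution modulo M = 4 · 7 · 9 = 252.
Solve pairwise, accumulating the modulus:
  Start with x ≡ 1 (mod 4).
  Combine with x ≡ 6 (mod 7): since gcd(4, 7) = 1, we get a unique residue mod 28.
    Write x = 1 + 4·t and substitute into x ≡ 6 (mod 7): 4·t ≡ 6 − 1 = 5 (mod 7).
    The inverse of 4 mod 7 is 2 (since 4·2 = 8 = 1·7 + 1), so t ≡ 2·5 = 10 ≡ 3 (mod 7).
    Then x = 1 + 4·3 = 13, valid modulo lcm(4, 7) = 28: x ≡ 13 (mod 28).
  Combine with x ≡ 8 (mod 9): since gcd(28, 9) = 1, we get a unique residue mod 252.
    Write x = 13 + 28·t and substitute into x ≡ 8 (mod 9): 28·t ≡ 8 − 13 = -5 (mod 9).
    Reduce coefficients mod 9: 1·t ≡ 4 (mod 9).
    So t ≡ 4 (mod 9).
    Then x = 13 + 28·4 = 125, valid modulo lcm(28, 9) = 252: x ≡ 125 (mod 252).
Verify: 125 mod 4 = 1 ✓, 125 mod 7 = 6 ✓, 125 mod 9 = 8 ✓.

x ≡ 125 (mod 252).


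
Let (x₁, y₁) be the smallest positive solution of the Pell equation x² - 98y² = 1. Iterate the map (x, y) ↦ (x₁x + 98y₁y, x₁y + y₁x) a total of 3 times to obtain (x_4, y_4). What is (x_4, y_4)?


Step 1: Find the fundamental solution (x₁, y₁) of x² - 98y² = 1.
  Expand √98 as a continued fraction. a₀ = ⌊√98⌋ = 9; iterate m_{k+1} = d_k·a_k − m_k, d_{k+1} = (98 − m_{k+1}²)/d_k, a_{k+1} = ⌊(a₀ + m_{k+1})/d_{k+1}⌋ (starting m₀ = 0, d₀ = 1), with convergents p_k = a_k·p_{k-1} + p_{k-2}, q_k = a_k·q_{k-1} + q_{k-2} (p₋₁ = 1, q₋₁ = 0):
  k = 0: a₀ = 9; p₀/q₀ = 9/1; p₀² − 98·q₀² = 81 − 98 = -17.
  k = 1: m = 9, d = 17, a = ⌊(9 + 9)/17⌋ = 1; p/q = (1·9 + 1)/(1·1 + 0) = 10/1; p² − 98·q² = 100 − 98 = 2.
  k = 2: m = 8, d = 2, a = ⌊(9 + 8)/2⌋ = 8; p/q = (8·10 + 9)/(8·1 + 1) = 89/9; p² − 98·q² = 7921 − 7938 = -17.
  k = 3: m = 8, d = 17, a = ⌊(9 + 8)/17⌋ = 1; p/q = (1·89 + 10)/(1·9 + 1) = 99/10; p² − 98·q² = 9801 − 9800 = 1.
  The first convergent with p² − 98·q² = 1 gives the fundamental solution (x₁, y₁) = (99, 10).
Step 2: Apply the recurrence (x_{n+1}, y_{n+1}) = (x₁x_n + 98y₁y_n, x₁y_n + y₁x_n) repeatedly.
  From (x_1, y_1) = (99, 10): x_2 = 99·99 + 98·10·10 = 19601; y_2 = 99·10 + 10·99 = 1980.
  From (x_2, y_2) = (19601, 1980): x_3 = 99·19601 + 98·10·1980 = 3880899; y_3 = 99·1980 + 10·19601 = 392030.
  From (x_3, y_3) = (3880899, 392030): x_4 = 99·3880899 + 98·10·392030 = 768398401; y_4 = 99·392030 + 10·3880899 = 77619960.
Step 3: Verify x_4² - 98·y_4² = 590436102659356801 - 590436102659356800 = 1 (should be 1). ✓

(x_1, y_1) = (99, 10); (x_4, y_4) = (768398401, 77619960).


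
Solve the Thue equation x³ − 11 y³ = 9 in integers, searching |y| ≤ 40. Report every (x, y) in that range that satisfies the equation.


The equation is x³ - 11y³ = 9. For fixed y, x³ = 11·y³ + 9, so a solution requires the RHS to be a perfect cube.
Strategy: iterate y from -40 to 40, compute RHS = 11·y³ + 9, and check whether it is a (positive or negative) perfect cube.
Check small values of y:
  y = 0: RHS = 9 is not a perfect cube.
  y = 1: RHS = 20 is not a perfect cube.
  y = -1: RHS = -2 is not a perfect cube.
  y = 2: RHS = 97 is not a perfect cube.
  y = -2: RHS = -79 is not a perfect cube.
  y = 3: RHS = 306 is not a perfect cube.
  y = -3: RHS = -288 is not a perfect cube.
Continuing the search up to |y| = 40 finds no solutions either.
No (x, y) in the scanned range satisfies the equation.

No integer solutions with |y| ≤ 40.


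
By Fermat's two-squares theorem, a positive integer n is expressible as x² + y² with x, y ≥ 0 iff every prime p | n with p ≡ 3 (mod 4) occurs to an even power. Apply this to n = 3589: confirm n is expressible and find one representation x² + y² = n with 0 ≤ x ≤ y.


Step 1: Factor n = 3589 = 37 · 97.
Step 2: Check the mod-4 condition on each prime factor: 37 ≡ 1 (mod 4), exponent 1; 97 ≡ 1 (mod 4), exponent 1.
All primes ≡ 3 (mod 4) appear to even exponent (or don't appear), so by the two-squares theorem n IS expressible as a sum of two squares.
Step 3: Build a representation. Here n = 37 · 97 is a product of primes ≡ 1 (mod 4). Each prime p ≡ 1 (mod 4) is itself a sum of two squares; find a² by testing p − a² for a perfect square:
  37: 37 − 1² = 36 = 6² ⇒ 37 = 1² + 6².
  97: 97 − 1² = 96, 97 − 2² = 93, 97 − 3² = 88, 97 − 4² = 81 = 9² ⇒ 97 = 4² + 9².
  Combine using the Brahmagupta–Fibonacci identity (a² + b²)(c² + d²) = (ac − bd)² + (ad + bc)² = (ac + bd)² + (ad − bc)²:
  37 · 97 = 3589: from (1² + 6²)(4² + 9²), take (1·4 − 6·9, 1·9 + 6·4) = (4 − 54, 9 + 24) = (-50, 33); dropping signs (only squares matter) gives (50, 33); check 50² + 33² = 2500 + 1089 = 3589 ✓.
Step 4: Order so x ≤ y and verify: 33² + 50² = 1089 + 2500 = 3589 = n. ✓

n = 3589 = 33² + 50² (one valid representation with x ≤ y).


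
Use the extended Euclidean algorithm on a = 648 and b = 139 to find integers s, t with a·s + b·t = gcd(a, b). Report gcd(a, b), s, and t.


Euclidean algorithm on (648, 139) — divide until remainder is 0:
  648 = 4 · 139 + 92
  139 = 1 · 92 + 47
  92 = 1 · 47 + 45
  47 = 1 · 45 + 2
  45 = 22 · 2 + 1
  2 = 2 · 1 + 0
gcd(648, 139) = 1.
Track Bezout coefficients alongside the remainders: start with r₀ = 648 = a·1 + b·0 (s = 1, t = 0) and r₁ = 139 = a·0 + b·1 (s = 0, t = 1); each new remainder r_{k+1} = r_{k-1} − q_k·r_k inherits s_{k+1} = s_{k-1} − q_k·s_k, t_{k+1} = t_{k-1} − q_k·t_k, so r_k = a·s_k + b·t_k at every step:
  q = 4: r = 92, s = 1 − 4·0 = 1, t = 0 − 4·1 = -4  (check: 648·1 + 139·(-4) = 92)
  q = 1: r = 47, s = 0 − 1·1 = -1, t = 1 − 1·(-4) = 5  (check: 648·(-1) + 139·5 = 47)
  q = 1: r = 45, s = 1 − 1·(-1) = 2, t = -4 − 1·5 = -9  (check: 648·2 + 139·(-9) = 45)
  q = 1: r = 2, s = -1 − 1·2 = -3, t = 5 − 1·(-9) = 14  (check: 648·(-3) + 139·14 = 2)
  q = 22: r = 1, s = 2 − 22·(-3) = 68, t = -9 − 22·14 = -317  (check: 648·68 + 139·(-317) = 1)
The row with r = 1 (the gcd) gives the Bezout coefficients s = 68, t = -317.
Result: 648 · (68) + 139 · (-317) = 1.

gcd(648, 139) = 1; s = 68, t = -317 (check: 648·68 + 139·(-317) = 1).


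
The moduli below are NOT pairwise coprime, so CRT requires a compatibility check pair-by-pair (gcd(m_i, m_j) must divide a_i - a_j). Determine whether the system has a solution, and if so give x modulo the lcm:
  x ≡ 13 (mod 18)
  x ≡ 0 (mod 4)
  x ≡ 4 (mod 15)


Moduli 18, 4, 15 are not pairwise coprime, so CRT works modulo lcm(m_i) when all pairwise compatibility conditions hold.
Pairwise compatibility: gcd(m_i, m_j) must divide a_i - a_j for every pair.
Merge one congruence at a time:
  Start: x ≡ 13 (mod 18).
  Combine with x ≡ 0 (mod 4): gcd(18, 4) = 2, and 0 - 13 = -13 is NOT divisible by 2.
    ⇒ system is inconsistent (no integer solution).

No solution (the system is inconsistent).


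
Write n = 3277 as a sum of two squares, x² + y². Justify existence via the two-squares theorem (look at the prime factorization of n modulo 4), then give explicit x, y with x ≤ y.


Step 1: Factor n = 3277 = 29 · 113.
Step 2: Check the mod-4 condition on each prime factor: 29 ≡ 1 (mod 4), exponent 1; 113 ≡ 1 (mod 4), exponent 1.
All primes ≡ 3 (mod 4) appear to even exponent (or don't appear), so by the two-squares theorem n IS expressible as a sum of two squares.
Step 3: Build a representation. Here n = 29 · 113 is a product of primes ≡ 1 (mod 4). Each prime p ≡ 1 (mod 4) is itself a sum of two squares; find a² by testing p − a² for a perfect square:
  29: 29 − 1² = 28, 29 − 2² = 25 = 5² ⇒ 29 = 2² + 5².
  113: 113 − 1² = 112, 113 − 2² = 109, 113 − 3² = 104, 113 − 4² = 97, 113 − 5² = 88, 113 − 6² = 77, 113 − 7² = 64 = 8² ⇒ 113 = 7² + 8².
  Combine using the Brahmagupta–Fibonacci identity (a² + b²)(c² + d²) = (ac − bd)² + (ad + bc)² = (ac + bd)² + (ad − bc)²:
  29 · 113 = 3277: from (2² + 5²)(7² + 8²), take (2·7 − 5·8, 2·8 + 5·7) = (14 − 40, 16 + 35) = (-26, 51); dropping signs (only squares matter) gives (26, 51); check 26² + 51² = 676 + 2601 = 3277 ✓.
Step 4: Order so x ≤ y and verify: 26² + 51² = 676 + 2601 = 3277 = n. ✓

n = 3277 = 26² + 51² (one valid representation with x ≤ y).


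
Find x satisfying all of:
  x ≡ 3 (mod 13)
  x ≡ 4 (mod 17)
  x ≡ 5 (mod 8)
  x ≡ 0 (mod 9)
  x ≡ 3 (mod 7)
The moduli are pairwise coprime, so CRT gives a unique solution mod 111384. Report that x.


Product of moduli M = 13 · 17 · 8 · 9 · 7 = 111384.
Merge one congruence at a time:
  Start: x ≡ 3 (mod 13).
  Combine with x ≡ 4 (mod 17); new modulus lcm = 221.
    Write x = 3 + 13·t and substitute into x ≡ 4 (mod 17): 13·t ≡ 4 − 3 = 1 (mod 17).
    The inverse of 13 mod 17 is 4 (since 13·4 = 52 = 3·17 + 1), so t ≡ 4·1 = 4 ≡ 4 (mod 17).
    Then x = 3 + 13·4 = 55, valid modulo lcm(13, 17) = 221: x ≡ 55 (mod 221).
  Combine with x ≡ 5 (mod 8); new modulus lcm = 1768.
    Write x = 55 + 221·t and substitute into x ≡ 5 (mod 8): 221·t ≡ 5 − 55 = -50 (mod 8).
    Reduce coefficients mod 8: 5·t ≡ 6 (mod 8).
    The inverse of 5 mod 8 is 5 (since 5·5 = 25 = 3·8 + 1), so t ≡ 5·6 = 30 ≡ 6 (mod 8).
    Then x = 55 + 221·6 = 1381, valid modulo lcm(221, 8) = 1768: x ≡ 1381 (mod 1768).
  Combine with x ≡ 0 (mod 9); new modulus lcm = 15912.
    Write x = 1381 + 1768·t and substitute into x ≡ 0 (mod 9): 1768·t ≡ 0 − 1381 = -1381 (mod 9).
    Reduce coefficients mod 9: 4·t ≡ 5 (mod 9).
    The inverse of 4 mod 9 is 7 (since 4·7 = 28 = 3·9 + 1), so t ≡ 7·5 = 35 ≡ 8 (mod 9).
    Then x = 1381 + 1768·8 = 15525, valid modulo lcm(1768, 9) = 15912: x ≡ 15525 (mod 15912).
  Combine with x ≡ 3 (mod 7); new modulus lcm = 111384.
    Write x = 15525 + 15912·t and substitute into x ≡ 3 (mod 7): 15912·t ≡ 3 − 15525 = -15522 (mod 7).
    Reduce coefficients mod 7: 1·t ≡ 4 (mod 7).
    So t ≡ 4 (mod 7).
    Then x = 15525 + 15912·4 = 79173, valid modulo lcm(15912, 7) = 111384: x ≡ 79173 (mod 111384).
Verify against each original: 79173 mod 13 = 3, 79173 mod 17 = 4, 79173 mod 8 = 5, 79173 mod 9 = 0, 79173 mod 7 = 3.

x ≡ 79173 (mod 111384).


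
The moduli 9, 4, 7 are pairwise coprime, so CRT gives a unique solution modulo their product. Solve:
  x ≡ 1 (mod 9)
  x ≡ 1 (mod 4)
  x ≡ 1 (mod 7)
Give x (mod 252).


Moduli 9, 4, 7 are pairwise coprime; by CRT there is a unique solution modulo M = 9 · 4 · 7 = 252.
Solve pairwise, accumulating the modulus:
  Start with x ≡ 1 (mod 9).
  Combine with x ≡ 1 (mod 4): since gcd(9, 4) = 1, we get a unique residue mod 36.
    Write x = 1 + 9·t and substitute into x ≡ 1 (mod 4): 9·t ≡ 1 − 1 = 0 (mod 4).
    Reduce coefficients mod 4: 1·t ≡ 0 (mod 4).
    So t ≡ 0 (mod 4).
    Then x = 1 + 9·0 = 1, valid modulo lcm(9, 4) = 36: x ≡ 1 (mod 36).
  Combine with x ≡ 1 (mod 7): since gcd(36, 7) = 1, we get a unique residue mod 252.
    Write x = 1 + 36·t and substitute into x ≡ 1 (mod 7): 36·t ≡ 1 − 1 = 0 (mod 7).
    Reduce coefficients mod 7: 1·t ≡ 0 (mod 7).
    So t ≡ 0 (mod 7).
    Then x = 1 + 36·0 = 1, valid modulo lcm(36, 7) = 252: x ≡ 1 (mod 252).
Verify: 1 mod 9 = 1 ✓, 1 mod 4 = 1 ✓, 1 mod 7 = 1 ✓.

x ≡ 1 (mod 252).


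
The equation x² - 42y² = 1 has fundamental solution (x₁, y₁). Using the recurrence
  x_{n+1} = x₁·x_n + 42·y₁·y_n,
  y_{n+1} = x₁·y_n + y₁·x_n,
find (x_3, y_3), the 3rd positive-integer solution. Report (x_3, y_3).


Step 1: Find the fundamental solution (x₁, y₁) of x² - 42y² = 1.
  Expand √42 as a continued fraction. a₀ = ⌊√42⌋ = 6; iterate m_{k+1} = d_k·a_k − m_k, d_{k+1} = (42 − m_{k+1}²)/d_k, a_{k+1} = ⌊(a₀ + m_{k+1})/d_{k+1}⌋ (starting m₀ = 0, d₀ = 1), with convergents p_k = a_k·p_{k-1} + p_{k-2}, q_k = a_k·q_{k-1} + q_{k-2} (p₋₁ = 1, q₋₁ = 0):
  k = 0: a₀ = 6; p₀/q₀ = 6/1; p₀² − 42·q₀² = 36 − 42 = -6.
  k = 1: m = 6, d = 6, a = ⌊(6 + 6)/6⌋ = 2; p/q = (2·6 + 1)/(2·1 + 0) = 13/2; p² − 42·q² = 169 − 168 = 1.
  The first convergent with p² − 42·q² = 1 gives the fundamental solution (x₁, y₁) = (13, 2).
Step 2: Apply the recurrence (x_{n+1}, y_{n+1}) = (x₁x_n + 42y₁y_n, x₁y_n + y₁x_n) repeatedly.
  From (x_1, y_1) = (13, 2): x_2 = 13·13 + 42·2·2 = 337; y_2 = 13·2 + 2·13 = 52.
  From (x_2, y_2) = (337, 52): x_3 = 13·337 + 42·2·52 = 8749; y_3 = 13·52 + 2·337 = 1350.
Step 3: Verify x_3² - 42·y_3² = 76545001 - 76545000 = 1 (should be 1). ✓

(x_1, y_1) = (13, 2); (x_3, y_3) = (8749, 1350).


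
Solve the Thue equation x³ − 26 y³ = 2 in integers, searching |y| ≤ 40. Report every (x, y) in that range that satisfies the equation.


The equation is x³ - 26y³ = 2. For fixed y, x³ = 26·y³ + 2, so a solution requires the RHS to be a perfect cube.
Strategy: iterate y from -40 to 40, compute RHS = 26·y³ + 2, and check whether it is a (positive or negative) perfect cube.
Check small values of y:
  y = 0: RHS = 2 is not a perfect cube.
  y = 1: RHS = 28 is not a perfect cube.
  y = -1: RHS = -24 is not a perfect cube.
  y = 2: RHS = 210 is not a perfect cube.
  y = -2: RHS = -206 is not a perfect cube.
  y = 3: RHS = 704 is not a perfect cube.
  y = -3: RHS = -700 is not a perfect cube.
Continuing the search up to |y| = 40 finds no solutions either.
No (x, y) in the scanned range satisfies the equation.

No integer solutions with |y| ≤ 40.


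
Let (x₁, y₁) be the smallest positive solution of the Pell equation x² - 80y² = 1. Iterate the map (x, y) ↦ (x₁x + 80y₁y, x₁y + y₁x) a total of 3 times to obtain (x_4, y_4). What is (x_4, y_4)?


Step 1: Find the fundamental solution (x₁, y₁) of x² - 80y² = 1.
  Expand √80 as a continued fraction. a₀ = ⌊√80⌋ = 8; iterate m_{k+1} = d_k·a_k − m_k, d_{k+1} = (80 − m_{k+1}²)/d_k, a_{k+1} = ⌊(a₀ + m_{k+1})/d_{k+1}⌋ (starting m₀ = 0, d₀ = 1), with convergents p_k = a_k·p_{k-1} + p_{k-2}, q_k = a_k·q_{k-1} + q_{k-2} (p₋₁ = 1, q₋₁ = 0):
  k = 0: a₀ = 8; p₀/q₀ = 8/1; p₀² − 80·q₀² = 64 − 80 = -16.
  k = 1: m = 8, d = 16, a = ⌊(8 + 8)/16⌋ = 1; p/q = (1·8 + 1)/(1·1 + 0) = 9/1; p² − 80·q² = 81 − 80 = 1.
  The first convergent with p² − 80·q² = 1 gives the fundamental solution (x₁, y₁) = (9, 1).
Step 2: Apply the recurrence (x_{n+1}, y_{n+1}) = (x₁x_n + 80y₁y_n, x₁y_n + y₁x_n) repeatedly.
  From (x_1, y_1) = (9, 1): x_2 = 9·9 + 80·1·1 = 161; y_2 = 9·1 + 1·9 = 18.
  From (x_2, y_2) = (161, 18): x_3 = 9·161 + 80·1·18 = 2889; y_3 = 9·18 + 1·161 = 323.
  From (x_3, y_3) = (2889, 323): x_4 = 9·2889 + 80·1·323 = 51841; y_4 = 9·323 + 1·2889 = 5796.
Step 3: Verify x_4² - 80·y_4² = 2687489281 - 2687489280 = 1 (should be 1). ✓

(x_1, y_1) = (9, 1); (x_4, y_4) = (51841, 5796).


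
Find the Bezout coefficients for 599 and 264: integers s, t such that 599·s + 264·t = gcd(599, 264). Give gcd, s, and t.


Euclidean algorithm on (599, 264) — divide until remainder is 0:
  599 = 2 · 264 + 71
  264 = 3 · 71 + 51
  71 = 1 · 51 + 20
  51 = 2 · 20 + 11
  20 = 1 · 11 + 9
  11 = 1 · 9 + 2
  9 = 4 · 2 + 1
  2 = 2 · 1 + 0
gcd(599, 264) = 1.
Track Bezout coefficients alongside the remainders: start with r₀ = 599 = a·1 + b·0 (s = 1, t = 0) and r₁ = 264 = a·0 + b·1 (s = 0, t = 1); each new remainder r_{k+1} = r_{k-1} − q_k·r_k inherits s_{k+1} = s_{k-1} − q_k·s_k, t_{k+1} = t_{k-1} − q_k·t_k, so r_k = a·s_k + b·t_k at every step:
  q = 2: r = 71, s = 1 − 2·0 = 1, t = 0 − 2·1 = -2  (check: 599·1 + 264·(-2) = 71)
  q = 3: r = 51, s = 0 − 3·1 = -3, t = 1 − 3·(-2) = 7  (check: 599·(-3) + 264·7 = 51)
  q = 1: r = 20, s = 1 − 1·(-3) = 4, t = -2 − 1·7 = -9  (check: 599·4 + 264·(-9) = 20)
  q = 2: r = 11, s = -3 − 2·4 = -11, t = 7 − 2·(-9) = 25  (check: 599·(-11) + 264·25 = 11)
  q = 1: r = 9, s = 4 − 1·(-11) = 15, t = -9 − 1·25 = -34  (check: 599·15 + 264·(-34) = 9)
  q = 1: r = 2, s = -11 − 1·15 = -26, t = 25 − 1·(-34) = 59  (check: 599·(-26) + 264·59 = 2)
  q = 4: r = 1, s = 15 − 4·(-26) = 119, t = -34 − 4·59 = -270  (check: 599·119 + 264·(-270) = 1)
The row with r = 1 (the gcd) gives the Bezout coefficients s = 119, t = -270.
Result: 599 · (119) + 264 · (-270) = 1.

gcd(599, 264) = 1; s = 119, t = -270 (check: 599·119 + 264·(-270) = 1).


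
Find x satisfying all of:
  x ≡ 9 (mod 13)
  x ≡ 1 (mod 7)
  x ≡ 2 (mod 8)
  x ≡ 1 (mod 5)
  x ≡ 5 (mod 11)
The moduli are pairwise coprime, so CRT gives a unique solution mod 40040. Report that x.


Product of moduli M = 13 · 7 · 8 · 5 · 11 = 40040.
Merge one congruence at a time:
  Start: x ≡ 9 (mod 13).
  Combine with x ≡ 1 (mod 7); new modulus lcm = 91.
    Write x = 9 + 13·t and substitute into x ≡ 1 (mod 7): 13·t ≡ 1 − 9 = -8 (mod 7).
    Reduce coefficients mod 7: 6·t ≡ 6 (mod 7).
    The inverse of 6 mod 7 is 6 (since 6·6 = 36 = 5·7 + 1), so t ≡ 6·6 = 36 ≡ 1 (mod 7).
    Then x = 9 + 13·1 = 22, valid modulo lcm(13, 7) = 91: x ≡ 22 (mod 91).
  Combine with x ≡ 2 (mod 8); new modulus lcm = 728.
    Write x = 22 + 91·t and substitute into x ≡ 2 (mod 8): 91·t ≡ 2 − 22 = -20 (mod 8).
    Reduce coefficients mod 8: 3·t ≡ 4 (mod 8).
    The inverse of 3 mod 8 is 3 (since 3·3 = 9 = 1·8 + 1), so t ≡ 3·4 = 12 ≡ 4 (mod 8).
    Then x = 22 + 91·4 = 386, valid modulo lcm(91, 8) = 728: x ≡ 386 (mod 728).
  Combine with x ≡ 1 (mod 5); new modulus lcm = 3640.
    Write x = 386 + 728·t and substitute into x ≡ 1 (mod 5): 728·t ≡ 1 − 386 = -385 (mod 5).
    Reduce coefficients mod 5: 3·t ≡ 0 (mod 5).
    The inverse of 3 mod 5 is 2 (since 3·2 = 6 = 1·5 + 1), so t ≡ 2·0 = 0 ≡ 0 (mod 5).
    Then x = 386 + 728·0 = 386, valid modulo lcm(728, 5) = 3640: x ≡ 386 (mod 3640).
  Combine with x ≡ 5 (mod 11); new modulus lcm = 40040.
    Write x = 386 + 3640·t and substitute into x ≡ 5 (mod 11): 3640·t ≡ 5 − 386 = -381 (mod 11).
    Reduce coefficients mod 11: 10·t ≡ 4 (mod 11).
    The inverse of 10 mod 11 is 10 (since 10·10 = 100 = 9·11 + 1), so t ≡ 10·4 = 40 ≡ 7 (mod 11).
    Then x = 386 + 3640·7 = 25866, valid modulo lcm(3640, 11) = 40040: x ≡ 25866 (mod 40040).
Verify against each original: 25866 mod 13 = 9, 25866 mod 7 = 1, 25866 mod 8 = 2, 25866 mod 5 = 1, 25866 mod 11 = 5.

x ≡ 25866 (mod 40040).


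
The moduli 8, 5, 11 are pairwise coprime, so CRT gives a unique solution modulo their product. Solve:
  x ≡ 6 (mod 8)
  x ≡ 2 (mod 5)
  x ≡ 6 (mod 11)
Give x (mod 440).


Moduli 8, 5, 11 are pairwise coprime; by CRT there is a unique solution modulo M = 8 · 5 · 11 = 440.
Solve pairwise, accumulating the modulus:
  Start with x ≡ 6 (mod 8).
  Combine with x ≡ 2 (mod 5): since gcd(8, 5) = 1, we get a unique residue mod 40.
    Write x = 6 + 8·t and substitute into x ≡ 2 (mod 5): 8·t ≡ 2 − 6 = -4 (mod 5).
    Reduce coefficients mod 5: 3·t ≡ 1 (mod 5).
    The inverse of 3 mod 5 is 2 (since 3·2 = 6 = 1·5 + 1), so t ≡ 2·1 = 2 ≡ 2 (mod 5).
    Then x = 6 + 8·2 = 22, valid modulo lcm(8, 5) = 40: x ≡ 22 (mod 40).
  Combine with x ≡ 6 (mod 11): since gcd(40, 11) = 1, we get a unique residue mod 440.
    Write x = 22 + 40·t and substitute into x ≡ 6 (mod 11): 40·t ≡ 6 − 22 = -16 (mod 11).
    Reduce coefficients mod 11: 7·t ≡ 6 (mod 11).
    The inverse of 7 mod 11 is 8 (since 7·8 = 56 = 5·11 + 1), so t ≡ 8·6 = 48 ≡ 4 (mod 11).
    Then x = 22 + 40·4 = 182, valid modulo lcm(40, 11) = 440: x ≡ 182 (mod 440).
Verify: 182 mod 8 = 6 ✓, 182 mod 5 = 2 ✓, 182 mod 11 = 6 ✓.

x ≡ 182 (mod 440).


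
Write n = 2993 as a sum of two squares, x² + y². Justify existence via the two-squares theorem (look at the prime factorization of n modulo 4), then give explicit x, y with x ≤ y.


Step 1: Factor n = 2993 = 41 · 73.
Step 2: Check the mod-4 condition on each prime factor: 41 ≡ 1 (mod 4), exponent 1; 73 ≡ 1 (mod 4), exponent 1.
All primes ≡ 3 (mod 4) appear to even exponent (or don't appear), so by the two-squares theorem n IS expressible as a sum of two squares.
Step 3: Build a representation. Here n = 41 · 73 is a product of primes ≡ 1 (mod 4). Each prime p ≡ 1 (mod 4) is itself a sum of two squares; find a² by testing p − a² for a perfect square:
  41: 41 − 1² = 40, 41 − 2² = 37, 41 − 3² = 32, 41 − 4² = 25 = 5² ⇒ 41 = 4² + 5².
  73: 73 − 1² = 72, 73 − 2² = 69, 73 − 3² = 64 = 8² ⇒ 73 = 3² + 8².
  Combine using the Brahmagupta–Fibonacci identity (a² + b²)(c² + d²) = (ac − bd)² + (ad + bc)² = (ac + bd)² + (ad − bc)²:
  41 · 73 = 2993: from (4² + 5²)(3² + 8²), take (4·3 − 5·8, 4·8 + 5·3) = (12 − 40, 32 + 15) = (-28, 47); dropping signs (only squares matter) gives (28, 47); check 28² + 47² = 784 + 2209 = 2993 ✓.
Step 4: Order so x ≤ y and verify: 28² + 47² = 784 + 2209 = 2993 = n. ✓

n = 2993 = 28² + 47² (one valid representation with x ≤ y).


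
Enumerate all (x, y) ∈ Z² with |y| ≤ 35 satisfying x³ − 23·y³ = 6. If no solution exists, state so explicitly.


The equation is x³ - 23y³ = 6. For fixed y, x³ = 23·y³ + 6, so a solution requires the RHS to be a perfect cube.
Strategy: iterate y from -35 to 35, compute RHS = 23·y³ + 6, and check whether it is a (positive or negative) perfect cube.
Check small values of y:
  y = 0: RHS = 6 is not a perfect cube.
  y = 1: RHS = 29 is not a perfect cube.
  y = -1: RHS = -17 is not a perfect cube.
  y = 2: RHS = 190 is not a perfect cube.
  y = -2: RHS = -178 is not a perfect cube.
  y = 3: RHS = 627 is not a perfect cube.
  y = -3: RHS = -615 is not a perfect cube.
Continuing the search up to |y| = 35 finds no solutions either.
No (x, y) in the scanned range satisfies the equation.

No integer solutions with |y| ≤ 35.


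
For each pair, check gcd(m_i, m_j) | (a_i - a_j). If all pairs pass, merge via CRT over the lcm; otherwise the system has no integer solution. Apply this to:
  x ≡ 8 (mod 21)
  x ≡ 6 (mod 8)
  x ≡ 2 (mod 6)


Moduli 21, 8, 6 are not pairwise coprime, so CRT works modulo lcm(m_i) when all pairwise compatibility conditions hold.
Pairwise compatibility: gcd(m_i, m_j) must divide a_i - a_j for every pair.
Merge one congruence at a time:
  Start: x ≡ 8 (mod 21).
  Combine with x ≡ 6 (mod 8): gcd(21, 8) = 1; 6 - 8 = -2, which IS divisible by 1, so compatible.
    Write x = 8 + 21·t and substitute into x ≡ 6 (mod 8): 21·t ≡ 6 − 8 = -2 (mod 8).
    Reduce coefficients mod 8: 5·t ≡ 6 (mod 8).
    The inverse of 5 mod 8 is 5 (since 5·5 = 25 = 3·8 + 1), so t ≡ 5·6 = 30 ≡ 6 (mod 8).
    Then x = 8 + 21·6 = 134, valid modulo lcm(21, 8) = 168: x ≡ 134 (mod 168).
  Combine with x ≡ 2 (mod 6): gcd(168, 6) = 6; 2 - 134 = -132, which IS divisible by 6, so compatible.
    Write x = 134 + 168·t and substitute into x ≡ 2 (mod 6): 168·t ≡ 2 − 134 = -132 (mod 6).
    Divide the congruence (and modulus) by g = 6: 28·t ≡ -22 (mod 1).
    Modulo 1 every t works; take t = 0.
    Then x = 134 + 168·0 = 134, valid modulo lcm(168, 6) = 168: x ≡ 134 (mod 168).
Verify: 134 mod 21 = 8, 134 mod 8 = 6, 134 mod 6 = 2.

x ≡ 134 (mod 168).


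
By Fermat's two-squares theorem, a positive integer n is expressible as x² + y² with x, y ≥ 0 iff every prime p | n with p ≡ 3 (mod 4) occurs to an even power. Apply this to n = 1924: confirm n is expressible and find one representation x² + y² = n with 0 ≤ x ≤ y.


Step 1: Factor n = 1924 = 2^2 · 13 · 37.
Step 2: Check the mod-4 condition on each prime factor: 2 = 2 (special); 13 ≡ 1 (mod 4), exponent 1; 37 ≡ 1 (mod 4), exponent 1.
All primes ≡ 3 (mod 4) appear to even exponent (or don't appear), so by the two-squares theorem n IS expressible as a sum of two squares.
Step 3: Build a representation. Group n = k² · m with k = 2 and m = 13 · 37 = 481 (a product of primes ≡ 1 (mod 4)); a representation of m scales to one of n via (k·x)² + (k·y)² = k²(x² + y²). Each prime p ≡ 1 (mod 4) is itself a sum of two squares; find a² by testing p − a² for a perfect square:
  13: 13 − 1² = 12, 13 − 2² = 9 = 3² ⇒ 13 = 2² + 3².
  37: 37 − 1² = 36 = 6² ⇒ 37 = 1² + 6².
  Combine using the Brahmagupta–Fibonacci identity (a² + b²)(c² + d²) = (ac − bd)² + (ad + bc)² = (ac + bd)² + (ad − bc)²:
  13 · 37 = 481: from (2² + 3²)(1² + 6²), take (2·1 − 3·6, 2·6 + 3·1) = (2 − 18, 12 + 3) = (-16, 15); dropping signs (only squares matter) gives (16, 15); check 16² + 15² = 256 + 225 = 481 ✓.
  Scale by k = 2: (2·16, 2·15) = (32, 30).
Step 4: Order so x ≤ y and verify: 30² + 32² = 900 + 1024 = 1924 = n. ✓

n = 1924 = 30² + 32² (one valid representation with x ≤ y).


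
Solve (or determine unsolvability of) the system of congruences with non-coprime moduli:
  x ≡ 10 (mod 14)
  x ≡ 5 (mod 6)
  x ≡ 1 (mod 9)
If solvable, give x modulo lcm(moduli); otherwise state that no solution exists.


Moduli 14, 6, 9 are not pairwise coprime, so CRT works modulo lcm(m_i) when all pairwise compatibility conditions hold.
Pairwise compatibility: gcd(m_i, m_j) must divide a_i - a_j for every pair.
Merge one congruence at a time:
  Start: x ≡ 10 (mod 14).
  Combine with x ≡ 5 (mod 6): gcd(14, 6) = 2, and 5 - 10 = -5 is NOT divisible by 2.
    ⇒ system is inconsistent (no integer solution).

No solution (the system is inconsistent).


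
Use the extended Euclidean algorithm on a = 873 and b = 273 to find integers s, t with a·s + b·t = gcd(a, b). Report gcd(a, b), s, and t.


Euclidean algorithm on (873, 273) — divide until remainder is 0:
  873 = 3 · 273 + 54
  273 = 5 · 54 + 3
  54 = 18 · 3 + 0
gcd(873, 273) = 3.
Track Bezout coefficients alongside the remainders: start with r₀ = 873 = a·1 + b·0 (s = 1, t = 0) and r₁ = 273 = a·0 + b·1 (s = 0, t = 1); each new remainder r_{k+1} = r_{k-1} − q_k·r_k inherits s_{k+1} = s_{k-1} − q_k·s_k, t_{k+1} = t_{k-1} − q_k·t_k, so r_k = a·s_k + b·t_k at every step:
  q = 3: r = 54, s = 1 − 3·0 = 1, t = 0 − 3·1 = -3  (check: 873·1 + 273·(-3) = 54)
  q = 5: r = 3, s = 0 − 5·1 = -5, t = 1 − 5·(-3) = 16  (check: 873·(-5) + 273·16 = 3)
The row with r = 3 (the gcd) gives the Bezout coefficients s = -5, t = 16.
Result: 873 · (-5) + 273 · (16) = 3.

gcd(873, 273) = 3; s = -5, t = 16 (check: 873·(-5) + 273·16 = 3).


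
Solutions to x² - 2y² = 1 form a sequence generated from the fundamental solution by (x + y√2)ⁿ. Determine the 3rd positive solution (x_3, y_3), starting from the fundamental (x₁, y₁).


Step 1: Find the fundamental solution (x₁, y₁) of x² - 2y² = 1.
  Expand √2 as a continued fraction. a₀ = ⌊√2⌋ = 1; iterate m_{k+1} = d_k·a_k − m_k, d_{k+1} = (2 − m_{k+1}²)/d_k, a_{k+1} = ⌊(a₀ + m_{k+1})/d_{k+1}⌋ (starting m₀ = 0, d₀ = 1), with convergents p_k = a_k·p_{k-1} + p_{k-2}, q_k = a_k·q_{k-1} + q_{k-2} (p₋₁ = 1, q₋₁ = 0):
  k = 0: a₀ = 1; p₀/q₀ = 1/1; p₀² − 2·q₀² = 1 − 2 = -1.
  k = 1: m = 1, d = 1, a = ⌊(1 + 1)/1⌋ = 2; p/q = (2·1 + 1)/(2·1 + 0) = 3/2; p² − 2·q² = 9 − 8 = 1.
  The first convergent with p² − 2·q² = 1 gives the fundamental solution (x₁, y₁) = (3, 2).
Step 2: Apply the recurrence (x_{n+1}, y_{n+1}) = (x₁x_n + 2y₁y_n, x₁y_n + y₁x_n) repeatedly.
  From (x_1, y_1) = (3, 2): x_2 = 3·3 + 2·2·2 = 17; y_2 = 3·2 + 2·3 = 12.
  From (x_2, y_2) = (17, 12): x_3 = 3·17 + 2·2·12 = 99; y_3 = 3·12 + 2·17 = 70.
Step 3: Verify x_3² - 2·y_3² = 9801 - 9800 = 1 (should be 1). ✓

(x_1, y_1) = (3, 2); (x_3, y_3) = (99, 70).


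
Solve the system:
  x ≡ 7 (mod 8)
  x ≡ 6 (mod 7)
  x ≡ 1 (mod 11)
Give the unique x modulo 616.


Moduli 8, 7, 11 are pairwise coprime; by CRT there is a unique solution modulo M = 8 · 7 · 11 = 616.
Solve pairwise, accumulating the modulus:
  Start with x ≡ 7 (mod 8).
  Combine with x ≡ 6 (mod 7): since gcd(8, 7) = 1, we get a unique residue mod 56.
    Write x = 7 + 8·t and substitute into x ≡ 6 (mod 7): 8·t ≡ 6 − 7 = -1 (mod 7).
    Reduce coefficients mod 7: 1·t ≡ 6 (mod 7).
    So t ≡ 6 (mod 7).
    Then x = 7 + 8·6 = 55, valid modulo lcm(8, 7) = 56: x ≡ 55 (mod 56).
  Combine with x ≡ 1 (mod 11): since gcd(56, 11) = 1, we get a unique residue mod 616.
    Write x = 55 + 56·t and substitute into x ≡ 1 (mod 11): 56·t ≡ 1 − 55 = -54 (mod 11).
    Reduce coefficients mod 11: 1·t ≡ 1 (mod 11).
    So t ≡ 1 (mod 11).
    Then x = 55 + 56·1 = 111, valid modulo lcm(56, 11) = 616: x ≡ 111 (mod 616).
Verify: 111 mod 8 = 7 ✓, 111 mod 7 = 6 ✓, 111 mod 11 = 1 ✓.

x ≡ 111 (mod 616).


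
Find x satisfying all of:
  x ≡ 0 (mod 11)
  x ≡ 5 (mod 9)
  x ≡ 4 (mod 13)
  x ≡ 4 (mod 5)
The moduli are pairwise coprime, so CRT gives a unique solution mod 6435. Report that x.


Product of moduli M = 11 · 9 · 13 · 5 = 6435.
Merge one congruence at a time:
  Start: x ≡ 0 (mod 11).
  Combine with x ≡ 5 (mod 9); new modulus lcm = 99.
    Write x = 0 + 11·t and substitute into x ≡ 5 (mod 9): 11·t ≡ 5 − 0 = 5 (mod 9).
    Reduce coefficients mod 9: 2·t ≡ 5 (mod 9).
    The inverse of 2 mod 9 is 5 (since 2·5 = 10 = 1·9 + 1), so t ≡ 5·5 = 25 ≡ 7 (mod 9).
    Then x = 0 + 11·7 = 77, valid modulo lcm(11, 9) = 99: x ≡ 77 (mod 99).
  Combine with x ≡ 4 (mod 13); new modulus lcm = 1287.
    Write x = 77 + 99·t and substitute into x ≡ 4 (mod 13): 99·t ≡ 4 − 77 = -73 (mod 13).
    Reduce coefficients mod 13: 8·t ≡ 5 (mod 13).
    The inverse of 8 mod 13 is 5 (since 8·5 = 40 = 3·13 + 1), so t ≡ 5·5 = 25 ≡ 12 (mod 13).
    Then x = 77 + 99·12 = 1265, valid modulo lcm(99, 13) = 1287: x ≡ 1265 (mod 1287).
  Combine with x ≡ 4 (mod 5); new modulus lcm = 6435.
    Write x = 1265 + 1287·t and substitute into x ≡ 4 (mod 5): 1287·t ≡ 4 − 1265 = -1261 (mod 5).
    Reduce coefficients mod 5: 2·t ≡ 4 (mod 5).
    The inverse of 2 mod 5 is 3 (since 2·3 = 6 = 1·5 + 1), so t ≡ 3·4 = 12 ≡ 2 (mod 5).
    Then x = 1265 + 1287·2 = 3839, valid modulo lcm(1287, 5) = 6435: x ≡ 3839 (mod 6435).
Verify against each original: 3839 mod 11 = 0, 3839 mod 9 = 5, 3839 mod 13 = 4, 3839 mod 5 = 4.

x ≡ 3839 (mod 6435).


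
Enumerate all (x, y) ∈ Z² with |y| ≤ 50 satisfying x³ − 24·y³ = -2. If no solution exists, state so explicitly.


The equation is x³ - 24y³ = -2. For fixed y, x³ = 24·y³ − 2, so a solution requires the RHS to be a perfect cube.
Strategy: iterate y from -50 to 50, compute RHS = 24·y³ − 2, and check whether it is a (positive or negative) perfect cube.
Check small values of y:
  y = 0: RHS = -2 is not a perfect cube.
  y = 1: RHS = 22 is not a perfect cube.
  y = -1: RHS = -26 is not a perfect cube.
  y = 2: RHS = 190 is not a perfect cube.
  y = -2: RHS = -194 is not a perfect cube.
  y = 3: RHS = 646 is not a perfect cube.
  y = -3: RHS = -650 is not a perfect cube.
Continuing the search up to |y| = 50 finds no solutions either.
No (x, y) in the scanned range satisfies the equation.

No integer solutions with |y| ≤ 50.
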